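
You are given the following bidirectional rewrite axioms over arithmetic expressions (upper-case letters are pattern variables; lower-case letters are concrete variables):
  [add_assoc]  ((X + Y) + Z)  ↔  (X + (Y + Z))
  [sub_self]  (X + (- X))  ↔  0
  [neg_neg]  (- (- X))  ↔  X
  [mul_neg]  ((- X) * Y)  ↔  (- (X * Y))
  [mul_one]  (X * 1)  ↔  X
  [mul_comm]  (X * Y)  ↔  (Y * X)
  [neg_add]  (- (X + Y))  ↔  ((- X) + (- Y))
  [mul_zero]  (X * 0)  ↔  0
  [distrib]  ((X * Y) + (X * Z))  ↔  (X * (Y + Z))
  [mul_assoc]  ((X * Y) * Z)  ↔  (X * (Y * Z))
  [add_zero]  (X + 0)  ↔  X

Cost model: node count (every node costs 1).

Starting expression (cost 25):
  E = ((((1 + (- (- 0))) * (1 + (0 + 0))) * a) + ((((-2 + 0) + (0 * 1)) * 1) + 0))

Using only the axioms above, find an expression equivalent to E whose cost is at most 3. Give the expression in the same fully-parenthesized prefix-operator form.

(1) (- (- 0))  =[neg_neg →]=  0    ⊢ ((((1 + 0) * (1 + (0 + 0))) * a) + ((((-2 + 0) + (0 * 1)) * 1) + 0))
(2) ((((-2 + 0) + (0 * 1)) * 1) + 0)  =[add_zero →]=  (((-2 + 0) + (0 * 1)) * 1)    ⊢ ((((1 + 0) * (1 + (0 + 0))) * a) + (((-2 + 0) + (0 * 1)) * 1))
(3) (0 * 1)  =[mul_one →]=  0    ⊢ ((((1 + 0) * (1 + (0 + 0))) * a) + (((-2 + 0) + 0) * 1))
(4) (-2 + 0)  =[add_zero →]=  -2    ⊢ ((((1 + 0) * (1 + (0 + 0))) * a) + ((-2 + 0) * 1))
(5) ((-2 + 0) * 1)  =[mul_one →]=  (-2 + 0)    ⊢ ((((1 + 0) * (1 + (0 + 0))) * a) + (-2 + 0))
(6) (0 + 0)  =[add_zero →]=  0    ⊢ ((((1 + 0) * (1 + 0)) * a) + (-2 + 0))
(7) (1 + 0)  =[add_zero →]=  1    ⊢ (((1 * (1 + 0)) * a) + (-2 + 0))
(8) (1 + 0)  =[add_zero →]=  1    ⊢ (((1 * 1) * a) + (-2 + 0))
(9) (1 * 1)  =[mul_one →]=  1    ⊢ ((1 * a) + (-2 + 0))
(10) (1 * a)  =[mul_comm →]=  (a * 1)    ⊢ ((a * 1) + (-2 + 0))
(11) (-2 + 0)  =[add_zero →]=  -2    ⊢ ((a * 1) + -2)
(12) (a * 1)  =[mul_one →]=  a    ⊢ cost 3, within 3

(a + -2)   [cost 3]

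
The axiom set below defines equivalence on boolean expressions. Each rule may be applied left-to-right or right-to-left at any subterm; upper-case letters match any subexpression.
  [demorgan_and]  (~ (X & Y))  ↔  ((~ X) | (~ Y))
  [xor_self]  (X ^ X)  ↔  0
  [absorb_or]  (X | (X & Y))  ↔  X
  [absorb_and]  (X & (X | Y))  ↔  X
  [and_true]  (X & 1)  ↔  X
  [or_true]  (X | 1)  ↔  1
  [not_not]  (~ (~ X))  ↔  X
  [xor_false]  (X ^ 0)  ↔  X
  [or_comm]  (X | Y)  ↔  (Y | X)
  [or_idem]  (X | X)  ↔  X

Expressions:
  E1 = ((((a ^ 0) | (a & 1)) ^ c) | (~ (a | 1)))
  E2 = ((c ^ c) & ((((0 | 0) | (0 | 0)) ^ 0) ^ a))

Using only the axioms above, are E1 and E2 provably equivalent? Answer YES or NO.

Every axiom is a valid identity, so a rewrite proof would force E1 and E2 to agree under every assignment.
At a=0, c=1: E1 = 1 but E2 = 0; they differ, so no derivation exists.

NO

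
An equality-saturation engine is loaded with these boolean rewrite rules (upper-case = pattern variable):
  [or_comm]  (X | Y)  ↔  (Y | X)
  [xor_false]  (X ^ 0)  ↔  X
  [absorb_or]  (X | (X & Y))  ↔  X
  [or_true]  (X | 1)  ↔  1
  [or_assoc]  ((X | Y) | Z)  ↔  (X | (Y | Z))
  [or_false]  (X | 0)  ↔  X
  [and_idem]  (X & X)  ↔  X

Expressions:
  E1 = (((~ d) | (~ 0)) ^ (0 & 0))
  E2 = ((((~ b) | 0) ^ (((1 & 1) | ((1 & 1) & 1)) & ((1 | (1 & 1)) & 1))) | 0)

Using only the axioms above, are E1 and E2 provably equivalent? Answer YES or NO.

NO

Every axiom is a valid identity, so a rewrite proof would force E1 and E2 to agree under every assignment.
At b=0, d=0: E1 = 1 but E2 = 0; they differ, so no derivation exists.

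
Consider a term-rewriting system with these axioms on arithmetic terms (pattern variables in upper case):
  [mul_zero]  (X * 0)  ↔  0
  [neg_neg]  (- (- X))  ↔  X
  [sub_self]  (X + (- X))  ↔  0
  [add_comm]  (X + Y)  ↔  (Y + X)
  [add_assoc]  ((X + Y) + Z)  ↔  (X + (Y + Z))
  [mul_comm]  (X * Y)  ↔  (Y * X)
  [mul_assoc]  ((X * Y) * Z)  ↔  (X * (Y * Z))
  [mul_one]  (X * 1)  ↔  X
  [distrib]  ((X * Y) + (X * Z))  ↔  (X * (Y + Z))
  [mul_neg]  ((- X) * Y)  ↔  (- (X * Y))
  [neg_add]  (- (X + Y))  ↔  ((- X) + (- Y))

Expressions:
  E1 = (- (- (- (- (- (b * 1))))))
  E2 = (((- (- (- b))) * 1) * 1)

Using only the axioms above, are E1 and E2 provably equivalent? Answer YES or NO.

YES

step 1: mul_one (→) rewrites (b * 1) into b, now (- (- (- (- (- b)))))
step 2: neg_neg (→) rewrites (- (- (- (- (- b))))) into (- (- (- b)))
step 3: neg_neg (→) rewrites (- (- b)) into b, now (- b)
step 4: mul_one (←) rewrites b into (b * 1), now (- (b * 1))
step 5: mul_neg (←) rewrites (- (b * 1)) into ((- b) * 1)
step 6: neg_neg (←) rewrites b into (- (- b)), now ((- (- (- b))) * 1)
step 7: mul_one (←) rewrites ((- (- (- b))) * 1) into (((- (- (- b))) * 1) * 1), which is E2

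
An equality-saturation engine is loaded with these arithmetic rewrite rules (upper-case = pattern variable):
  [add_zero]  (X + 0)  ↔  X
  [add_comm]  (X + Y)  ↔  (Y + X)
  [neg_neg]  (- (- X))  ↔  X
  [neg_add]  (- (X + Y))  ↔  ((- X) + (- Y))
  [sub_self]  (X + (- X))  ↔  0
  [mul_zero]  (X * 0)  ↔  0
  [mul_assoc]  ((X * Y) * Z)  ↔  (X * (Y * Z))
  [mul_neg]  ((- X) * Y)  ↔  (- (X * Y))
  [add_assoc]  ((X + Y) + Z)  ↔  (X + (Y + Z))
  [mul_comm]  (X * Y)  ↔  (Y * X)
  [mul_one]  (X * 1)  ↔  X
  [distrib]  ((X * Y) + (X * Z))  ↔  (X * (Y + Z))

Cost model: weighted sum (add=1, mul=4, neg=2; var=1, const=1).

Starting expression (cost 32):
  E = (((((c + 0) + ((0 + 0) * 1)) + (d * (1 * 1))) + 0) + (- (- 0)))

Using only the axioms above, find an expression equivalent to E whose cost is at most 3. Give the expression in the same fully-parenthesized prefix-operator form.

(c + d)   [cost 3]

step 1: add_zero (→) rewrites ((((c + 0) + ((0 + 0) * 1)) + (d * (1 * 1))) + 0) into (((c + 0) + ((0 + 0) * 1)) + (d * (1 * 1))), now ((((c + 0) + ((0 + 0) * 1)) + (d * (1 * 1))) + (- (- 0)))
step 2: neg_neg (→) rewrites (- (- 0)) into 0, now ((((c + 0) + ((0 + 0) * 1)) + (d * (1 * 1))) + 0)
step 3: mul_one (→) rewrites ((0 + 0) * 1) into (0 + 0), now ((((c + 0) + (0 + 0)) + (d * (1 * 1))) + 0)
step 4: add_zero (→) rewrites (0 + 0) into 0, now ((((c + 0) + 0) + (d * (1 * 1))) + 0)
step 5: add_zero (→) rewrites ((((c + 0) + 0) + (d * (1 * 1))) + 0) into (((c + 0) + 0) + (d * (1 * 1)))
step 6: mul_one (→) rewrites (1 * 1) into 1, now (((c + 0) + 0) + (d * 1))
step 7: mul_one (→) rewrites (d * 1) into d, now (((c + 0) + 0) + d)
step 8: add_zero (→) rewrites ((c + 0) + 0) into (c + 0), now ((c + 0) + d)
step 9: add_zero (→) rewrites (c + 0) into c, reaching cost 3 (bound 3)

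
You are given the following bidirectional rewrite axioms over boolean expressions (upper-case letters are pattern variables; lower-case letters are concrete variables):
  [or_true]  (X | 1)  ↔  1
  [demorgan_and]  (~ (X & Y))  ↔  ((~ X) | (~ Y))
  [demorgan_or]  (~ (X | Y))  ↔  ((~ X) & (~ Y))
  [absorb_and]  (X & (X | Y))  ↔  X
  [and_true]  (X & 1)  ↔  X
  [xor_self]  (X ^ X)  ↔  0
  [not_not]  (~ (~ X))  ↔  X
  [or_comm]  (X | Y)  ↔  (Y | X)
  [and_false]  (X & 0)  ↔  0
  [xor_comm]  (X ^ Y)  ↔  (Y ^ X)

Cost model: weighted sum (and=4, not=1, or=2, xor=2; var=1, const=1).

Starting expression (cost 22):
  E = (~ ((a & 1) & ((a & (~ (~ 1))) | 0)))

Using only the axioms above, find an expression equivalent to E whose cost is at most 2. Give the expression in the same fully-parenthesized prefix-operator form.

1. [not_not →] (~ (~ 1))  →  1;  E = (~ ((a & 1) & ((a & 1) | 0)))
2. [absorb_and →] ((a & 1) & ((a & 1) | 0))  →  (a & 1);  E = (~ (a & 1))
3. [and_true →] (a & 1)  →  a;  cost 2 ≤ 2, done

(~ a)   [cost 2]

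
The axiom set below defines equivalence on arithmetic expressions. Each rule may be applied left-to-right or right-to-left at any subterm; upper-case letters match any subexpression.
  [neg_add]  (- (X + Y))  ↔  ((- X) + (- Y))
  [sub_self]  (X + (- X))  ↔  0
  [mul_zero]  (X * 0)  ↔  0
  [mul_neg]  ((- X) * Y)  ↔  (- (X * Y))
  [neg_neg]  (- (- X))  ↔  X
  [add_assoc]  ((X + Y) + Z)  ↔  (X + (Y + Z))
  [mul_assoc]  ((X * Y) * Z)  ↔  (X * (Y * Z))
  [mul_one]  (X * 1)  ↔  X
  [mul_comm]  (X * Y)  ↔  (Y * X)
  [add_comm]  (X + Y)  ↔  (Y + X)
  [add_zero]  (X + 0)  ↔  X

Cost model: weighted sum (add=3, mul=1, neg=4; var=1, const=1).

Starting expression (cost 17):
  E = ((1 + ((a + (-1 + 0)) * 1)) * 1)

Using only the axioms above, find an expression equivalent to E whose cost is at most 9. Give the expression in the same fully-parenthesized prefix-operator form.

(1 + (a + -1))   [cost 9]

(1) ((a + (-1 + 0)) * 1)  =[mul_one →]=  (a + (-1 + 0))    ⊢ ((1 + (a + (-1 + 0))) * 1)
(2) ((1 + (a + (-1 + 0))) * 1)  =[mul_one →]=  (1 + (a + (-1 + 0)))
(3) (-1 + 0)  =[add_zero →]=  -1    ⊢ cost 9, within 9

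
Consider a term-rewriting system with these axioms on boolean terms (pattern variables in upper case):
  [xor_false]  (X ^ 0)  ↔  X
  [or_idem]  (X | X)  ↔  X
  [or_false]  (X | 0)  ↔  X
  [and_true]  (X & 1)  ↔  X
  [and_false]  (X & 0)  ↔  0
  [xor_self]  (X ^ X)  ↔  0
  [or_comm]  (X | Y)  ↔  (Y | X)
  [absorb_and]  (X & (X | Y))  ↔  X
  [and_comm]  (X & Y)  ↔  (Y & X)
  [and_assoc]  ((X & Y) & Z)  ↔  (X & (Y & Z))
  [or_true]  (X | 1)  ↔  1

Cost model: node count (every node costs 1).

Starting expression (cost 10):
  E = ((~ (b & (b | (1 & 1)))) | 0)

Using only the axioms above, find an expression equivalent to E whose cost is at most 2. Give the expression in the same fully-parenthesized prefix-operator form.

(~ b)   [cost 2]

step 1: and_true (→) rewrites (1 & 1) into 1, now ((~ (b & (b | 1))) | 0)
step 2: absorb_and (→) rewrites (b & (b | 1)) into b, now ((~ b) | 0)
step 3: or_false (→) rewrites ((~ b) | 0) into (~ b), reaching cost 2 (bound 2)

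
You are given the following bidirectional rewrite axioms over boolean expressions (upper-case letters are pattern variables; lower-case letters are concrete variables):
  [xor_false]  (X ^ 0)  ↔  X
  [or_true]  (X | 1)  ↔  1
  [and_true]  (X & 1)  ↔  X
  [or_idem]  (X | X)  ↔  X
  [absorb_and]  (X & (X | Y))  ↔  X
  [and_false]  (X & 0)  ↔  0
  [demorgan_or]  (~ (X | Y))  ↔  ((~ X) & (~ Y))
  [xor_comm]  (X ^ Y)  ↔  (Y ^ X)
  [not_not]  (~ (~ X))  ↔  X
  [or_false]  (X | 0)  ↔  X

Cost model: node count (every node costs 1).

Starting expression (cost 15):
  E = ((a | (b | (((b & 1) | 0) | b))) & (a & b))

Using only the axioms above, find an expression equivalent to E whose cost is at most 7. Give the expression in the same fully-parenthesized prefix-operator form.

1. [or_false →] ((b & 1) | 0)  →  (b & 1);  E = ((a | (b | ((b & 1) | b))) & (a & b))
2. [and_true →] (b & 1)  →  b;  E = ((a | (b | (b | b))) & (a & b))
3. [or_idem →] (b | b)  →  b;  E = ((a | (b | b)) & (a & b))
4. [or_idem →] (b | b)  →  b;  cost 7 ≤ 7, done

((a | b) & (a & b))   [cost 7]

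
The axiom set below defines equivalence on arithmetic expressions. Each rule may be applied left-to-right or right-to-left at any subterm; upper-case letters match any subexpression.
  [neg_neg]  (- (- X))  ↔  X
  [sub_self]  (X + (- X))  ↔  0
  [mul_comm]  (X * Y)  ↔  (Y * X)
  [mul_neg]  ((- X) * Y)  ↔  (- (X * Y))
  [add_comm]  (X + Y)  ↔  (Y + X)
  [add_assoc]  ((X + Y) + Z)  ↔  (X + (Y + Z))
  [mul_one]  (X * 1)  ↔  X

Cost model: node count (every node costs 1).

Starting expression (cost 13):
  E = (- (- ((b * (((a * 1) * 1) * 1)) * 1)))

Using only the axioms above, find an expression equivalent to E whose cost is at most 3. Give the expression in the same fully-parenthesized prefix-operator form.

(b * a)   [cost 3]

step 1: neg_neg (→) rewrites (- (- ((b * (((a * 1) * 1) * 1)) * 1))) into ((b * (((a * 1) * 1) * 1)) * 1)
step 2: mul_one (→) rewrites (a * 1) into a, now ((b * ((a * 1) * 1)) * 1)
step 3: mul_one (→) rewrites ((a * 1) * 1) into (a * 1), now ((b * (a * 1)) * 1)
step 4: mul_one (→) rewrites (a * 1) into a, now ((b * a) * 1)
step 5: mul_one (→) rewrites ((b * a) * 1) into (b * a), reaching cost 3 (bound 3)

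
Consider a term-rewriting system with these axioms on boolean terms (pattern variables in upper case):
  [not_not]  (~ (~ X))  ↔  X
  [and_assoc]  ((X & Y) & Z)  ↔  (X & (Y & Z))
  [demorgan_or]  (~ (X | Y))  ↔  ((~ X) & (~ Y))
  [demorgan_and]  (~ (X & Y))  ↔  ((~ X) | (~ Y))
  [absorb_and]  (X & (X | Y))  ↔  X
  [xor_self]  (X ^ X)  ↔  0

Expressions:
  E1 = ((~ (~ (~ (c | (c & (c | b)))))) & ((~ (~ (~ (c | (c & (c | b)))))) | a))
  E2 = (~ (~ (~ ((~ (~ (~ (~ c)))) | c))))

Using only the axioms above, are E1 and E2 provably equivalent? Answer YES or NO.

YES

step 1: absorb_and (→) rewrites ((~ (~ (~ (c | (c & (c | b)))))) & ((~ (~ (~ (c | (c & (c | b)))))) | a)) into (~ (~ (~ (c | (c & (c | b))))))
step 2: absorb_and (→) rewrites (c & (c | b)) into c, now (~ (~ (~ (c | c))))
step 3: not_not (→) rewrites (~ (~ (~ (c | c)))) into (~ (c | c))
step 4: not_not (←) rewrites c into (~ (~ c)), now (~ ((~ (~ c)) | c))
step 5: not_not (←) rewrites c into (~ (~ c)), now (~ ((~ (~ (~ (~ c)))) | c))
step 6: not_not (←) rewrites ((~ (~ (~ (~ c)))) | c) into (~ (~ ((~ (~ (~ (~ c)))) | c))), which is E2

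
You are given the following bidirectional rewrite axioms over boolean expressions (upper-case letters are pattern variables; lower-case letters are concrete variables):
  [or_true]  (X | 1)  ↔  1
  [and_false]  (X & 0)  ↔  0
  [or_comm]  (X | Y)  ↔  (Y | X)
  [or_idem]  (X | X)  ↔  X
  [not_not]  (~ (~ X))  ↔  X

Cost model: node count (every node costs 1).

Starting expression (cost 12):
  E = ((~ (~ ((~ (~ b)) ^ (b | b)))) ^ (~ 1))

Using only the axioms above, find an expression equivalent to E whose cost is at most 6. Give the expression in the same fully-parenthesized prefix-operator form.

(1) (b | b)  =[or_idem →]=  b    ⊢ ((~ (~ ((~ (~ b)) ^ b))) ^ (~ 1))
(2) (~ (~ b))  =[not_not →]=  b    ⊢ ((~ (~ (b ^ b))) ^ (~ 1))
(3) (~ (~ (b ^ b)))  =[not_not →]=  (b ^ b)    ⊢ cost 6, within 6

((b ^ b) ^ (~ 1))   [cost 6]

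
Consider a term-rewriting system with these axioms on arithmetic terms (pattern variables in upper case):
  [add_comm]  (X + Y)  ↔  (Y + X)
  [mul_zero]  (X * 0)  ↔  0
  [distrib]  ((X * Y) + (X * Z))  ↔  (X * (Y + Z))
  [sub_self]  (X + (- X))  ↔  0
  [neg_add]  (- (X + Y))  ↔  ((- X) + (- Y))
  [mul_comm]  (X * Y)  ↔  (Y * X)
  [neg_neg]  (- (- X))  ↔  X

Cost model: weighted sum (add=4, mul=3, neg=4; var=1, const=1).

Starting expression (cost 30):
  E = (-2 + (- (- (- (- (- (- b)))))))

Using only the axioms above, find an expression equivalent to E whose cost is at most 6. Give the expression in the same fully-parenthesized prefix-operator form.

(-2 + b)   [cost 6]

step 1: neg_neg (→) rewrites (- (- (- b))) into (- b), now (-2 + (- (- (- (- b)))))
step 2: neg_neg (→) rewrites (- (- b)) into b, now (-2 + (- (- b)))
step 3: neg_neg (→) rewrites (- (- b)) into b, reaching cost 6 (bound 6)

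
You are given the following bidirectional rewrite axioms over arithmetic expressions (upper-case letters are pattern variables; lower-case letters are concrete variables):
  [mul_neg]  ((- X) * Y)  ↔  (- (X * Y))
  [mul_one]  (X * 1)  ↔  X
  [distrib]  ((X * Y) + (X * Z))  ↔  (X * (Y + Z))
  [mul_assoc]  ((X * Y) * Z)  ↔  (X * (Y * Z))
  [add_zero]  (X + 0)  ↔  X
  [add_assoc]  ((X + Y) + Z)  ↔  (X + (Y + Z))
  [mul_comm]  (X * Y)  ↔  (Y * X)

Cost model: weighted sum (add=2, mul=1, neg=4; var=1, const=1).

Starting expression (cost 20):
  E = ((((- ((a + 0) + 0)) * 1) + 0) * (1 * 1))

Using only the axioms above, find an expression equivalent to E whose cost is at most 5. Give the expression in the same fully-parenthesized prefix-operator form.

(- a)   [cost 5]

1. [add_zero →] (((- ((a + 0) + 0)) * 1) + 0)  →  ((- ((a + 0) + 0)) * 1);  E = (((- ((a + 0) + 0)) * 1) * (1 * 1))
2. [mul_one →] (1 * 1)  →  1;  E = (((- ((a + 0) + 0)) * 1) * 1)
3. [add_zero →] ((a + 0) + 0)  →  (a + 0);  E = (((- (a + 0)) * 1) * 1)
4. [mul_one →] ((- (a + 0)) * 1)  →  (- (a + 0));  E = ((- (a + 0)) * 1)
5. [mul_one →] ((- (a + 0)) * 1)  →  (- (a + 0))
6. [add_zero →] (a + 0)  →  a;  cost 5 ≤ 5, done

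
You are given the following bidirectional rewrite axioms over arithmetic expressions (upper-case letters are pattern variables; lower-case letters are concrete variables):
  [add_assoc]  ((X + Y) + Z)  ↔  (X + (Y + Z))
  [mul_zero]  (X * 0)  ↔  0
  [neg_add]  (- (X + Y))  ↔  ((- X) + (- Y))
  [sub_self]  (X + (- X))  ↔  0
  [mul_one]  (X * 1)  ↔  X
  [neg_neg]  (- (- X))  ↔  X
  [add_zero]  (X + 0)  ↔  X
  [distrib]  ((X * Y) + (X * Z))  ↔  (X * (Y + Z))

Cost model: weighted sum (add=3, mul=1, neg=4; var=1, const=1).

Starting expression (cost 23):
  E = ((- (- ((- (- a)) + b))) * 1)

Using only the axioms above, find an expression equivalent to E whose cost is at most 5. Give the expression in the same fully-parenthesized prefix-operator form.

(a + b)   [cost 5]

1. [neg_neg →] (- (- a))  →  a;  E = ((- (- (a + b))) * 1)
2. [mul_one →] ((- (- (a + b))) * 1)  →  (- (- (a + b)))
3. [neg_neg →] (- (- (a + b)))  →  (a + b);  cost 5 ≤ 5, done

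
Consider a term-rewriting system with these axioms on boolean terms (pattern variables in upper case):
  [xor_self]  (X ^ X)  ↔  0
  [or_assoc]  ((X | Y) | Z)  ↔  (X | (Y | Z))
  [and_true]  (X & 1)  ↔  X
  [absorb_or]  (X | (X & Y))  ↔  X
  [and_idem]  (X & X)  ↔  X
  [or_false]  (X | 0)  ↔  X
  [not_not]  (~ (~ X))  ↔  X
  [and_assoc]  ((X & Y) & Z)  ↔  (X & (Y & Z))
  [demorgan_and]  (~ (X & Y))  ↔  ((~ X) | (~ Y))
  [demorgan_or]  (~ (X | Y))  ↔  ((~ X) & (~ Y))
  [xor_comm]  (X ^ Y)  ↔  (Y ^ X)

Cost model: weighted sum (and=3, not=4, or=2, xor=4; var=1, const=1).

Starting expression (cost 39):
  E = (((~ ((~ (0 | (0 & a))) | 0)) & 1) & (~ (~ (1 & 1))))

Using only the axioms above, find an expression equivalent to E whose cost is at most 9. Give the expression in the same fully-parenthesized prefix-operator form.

(~ (~ 0))   [cost 9]

step 1: absorb_or (→) rewrites (0 | (0 & a)) into 0, now (((~ ((~ 0) | 0)) & 1) & (~ (~ (1 & 1))))
step 2: and_idem (→) rewrites (1 & 1) into 1, now (((~ ((~ 0) | 0)) & 1) & (~ (~ 1)))
step 3: and_true (→) rewrites ((~ ((~ 0) | 0)) & 1) into (~ ((~ 0) | 0)), now ((~ ((~ 0) | 0)) & (~ (~ 1)))
step 4: not_not (→) rewrites (~ (~ 1)) into 1, now ((~ ((~ 0) | 0)) & 1)
step 5: or_false (→) rewrites ((~ 0) | 0) into (~ 0), now ((~ (~ 0)) & 1)
step 6: and_true (→) rewrites ((~ (~ 0)) & 1) into (~ (~ 0)), reaching cost 9 (bound 9)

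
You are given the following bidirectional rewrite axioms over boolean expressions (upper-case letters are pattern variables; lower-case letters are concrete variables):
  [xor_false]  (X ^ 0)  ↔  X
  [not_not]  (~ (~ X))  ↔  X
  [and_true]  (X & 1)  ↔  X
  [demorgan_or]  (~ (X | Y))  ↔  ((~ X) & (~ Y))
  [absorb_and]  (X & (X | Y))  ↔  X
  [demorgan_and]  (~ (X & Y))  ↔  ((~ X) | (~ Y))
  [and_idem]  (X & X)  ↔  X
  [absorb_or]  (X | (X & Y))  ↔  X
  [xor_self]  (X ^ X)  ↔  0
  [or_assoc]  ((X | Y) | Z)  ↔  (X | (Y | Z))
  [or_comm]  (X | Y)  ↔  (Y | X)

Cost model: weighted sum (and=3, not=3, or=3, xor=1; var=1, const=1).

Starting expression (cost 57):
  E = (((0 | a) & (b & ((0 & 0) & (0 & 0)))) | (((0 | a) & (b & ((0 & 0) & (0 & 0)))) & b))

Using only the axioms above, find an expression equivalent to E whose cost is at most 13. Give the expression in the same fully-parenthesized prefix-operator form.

step 1: absorb_or (→) rewrites (((0 | a) & (b & ((0 & 0) & (0 & 0)))) | (((0 | a) & (b & ((0 & 0) & (0 & 0)))) & b)) into ((0 | a) & (b & ((0 & 0) & (0 & 0))))
step 2: and_idem (→) rewrites ((0 & 0) & (0 & 0)) into (0 & 0), now ((0 | a) & (b & (0 & 0)))
step 3: and_idem (→) rewrites (0 & 0) into 0, reaching cost 13 (bound 13)

((0 | a) & (b & 0))   [cost 13]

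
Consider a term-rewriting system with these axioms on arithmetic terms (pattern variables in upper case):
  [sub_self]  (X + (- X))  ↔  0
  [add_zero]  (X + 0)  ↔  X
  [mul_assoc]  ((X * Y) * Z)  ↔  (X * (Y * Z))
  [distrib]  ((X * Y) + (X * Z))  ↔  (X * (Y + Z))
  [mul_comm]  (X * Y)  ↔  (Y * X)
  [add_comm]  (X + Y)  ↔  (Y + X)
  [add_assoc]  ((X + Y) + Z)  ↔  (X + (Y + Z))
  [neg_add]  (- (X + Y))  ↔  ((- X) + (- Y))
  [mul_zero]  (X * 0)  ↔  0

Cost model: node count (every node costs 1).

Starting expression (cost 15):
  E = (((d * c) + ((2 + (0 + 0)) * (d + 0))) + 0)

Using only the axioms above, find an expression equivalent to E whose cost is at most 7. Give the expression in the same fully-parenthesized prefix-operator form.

1. [add_zero →] (((d * c) + ((2 + (0 + 0)) * (d + 0))) + 0)  →  ((d * c) + ((2 + (0 + 0)) * (d + 0)))
2. [add_comm →] ((d * c) + ((2 + (0 + 0)) * (d + 0)))  →  (((2 + (0 + 0)) * (d + 0)) + (d * c))
3. [add_zero →] (0 + 0)  →  0;  E = (((2 + 0) * (d + 0)) + (d * c))
4. [add_comm →] (((2 + 0) * (d + 0)) + (d * c))  →  ((d * c) + ((2 + 0) * (d + 0)))
5. [mul_comm →] (d * c)  →  (c * d);  E = ((c * d) + ((2 + 0) * (d + 0)))
6. [add_zero →] (2 + 0)  →  2;  E = ((c * d) + (2 * (d + 0)))
7. [add_zero →] (d + 0)  →  d;  cost 7 ≤ 7, done

((c * d) + (2 * d))   [cost 7]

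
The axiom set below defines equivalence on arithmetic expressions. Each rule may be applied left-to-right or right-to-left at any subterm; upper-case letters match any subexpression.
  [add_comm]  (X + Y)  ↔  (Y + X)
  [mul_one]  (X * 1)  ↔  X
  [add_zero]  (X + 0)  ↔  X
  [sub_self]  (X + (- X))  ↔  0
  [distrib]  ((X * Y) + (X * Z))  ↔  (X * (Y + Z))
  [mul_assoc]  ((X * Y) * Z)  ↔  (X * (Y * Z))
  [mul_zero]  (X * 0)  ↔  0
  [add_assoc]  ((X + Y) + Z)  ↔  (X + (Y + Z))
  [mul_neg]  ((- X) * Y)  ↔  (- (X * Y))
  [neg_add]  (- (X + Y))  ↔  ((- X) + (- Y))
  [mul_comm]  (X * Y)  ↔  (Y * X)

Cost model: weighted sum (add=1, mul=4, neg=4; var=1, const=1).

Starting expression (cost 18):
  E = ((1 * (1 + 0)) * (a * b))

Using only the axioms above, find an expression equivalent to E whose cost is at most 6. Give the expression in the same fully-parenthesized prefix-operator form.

(a * b)   [cost 6]

1. [add_zero →] (1 + 0)  →  1;  E = ((1 * 1) * (a * b))
2. [mul_comm →] ((1 * 1) * (a * b))  →  ((a * b) * (1 * 1))
3. [mul_one →] (1 * 1)  →  1;  E = ((a * b) * 1)
4. [mul_one →] ((a * b) * 1)  →  (a * b);  cost 6 ≤ 6, done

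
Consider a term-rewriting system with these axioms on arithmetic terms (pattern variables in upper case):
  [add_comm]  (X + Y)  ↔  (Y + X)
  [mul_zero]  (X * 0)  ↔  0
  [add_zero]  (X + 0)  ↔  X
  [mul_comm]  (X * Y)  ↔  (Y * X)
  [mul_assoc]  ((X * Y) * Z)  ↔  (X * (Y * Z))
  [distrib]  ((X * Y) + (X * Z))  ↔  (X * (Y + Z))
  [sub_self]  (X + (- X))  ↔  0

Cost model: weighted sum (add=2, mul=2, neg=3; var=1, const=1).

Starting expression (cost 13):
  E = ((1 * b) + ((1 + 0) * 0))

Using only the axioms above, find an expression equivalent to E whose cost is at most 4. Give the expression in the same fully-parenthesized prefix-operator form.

(1 * b)   [cost 4]

1. [add_zero →] (1 + 0)  →  1;  E = ((1 * b) + (1 * 0))
2. [distrib →] ((1 * b) + (1 * 0))  →  (1 * (b + 0))
3. [add_zero →] (b + 0)  →  b;  cost 4 ≤ 4, done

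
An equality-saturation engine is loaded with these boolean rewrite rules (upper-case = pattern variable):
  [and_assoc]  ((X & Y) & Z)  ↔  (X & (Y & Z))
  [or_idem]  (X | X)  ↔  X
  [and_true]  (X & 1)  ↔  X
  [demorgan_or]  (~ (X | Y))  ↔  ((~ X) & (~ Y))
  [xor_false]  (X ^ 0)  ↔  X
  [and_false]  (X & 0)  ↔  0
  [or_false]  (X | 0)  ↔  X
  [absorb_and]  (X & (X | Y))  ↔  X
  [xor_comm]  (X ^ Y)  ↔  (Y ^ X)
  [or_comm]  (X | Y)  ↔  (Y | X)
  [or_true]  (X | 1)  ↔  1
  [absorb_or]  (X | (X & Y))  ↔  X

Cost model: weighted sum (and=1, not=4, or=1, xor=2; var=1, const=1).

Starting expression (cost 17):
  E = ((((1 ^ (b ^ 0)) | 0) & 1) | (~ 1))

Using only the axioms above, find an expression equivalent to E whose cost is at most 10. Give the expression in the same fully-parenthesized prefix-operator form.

((1 ^ b) | (~ 1))   [cost 10]

(1) (((1 ^ (b ^ 0)) | 0) & 1)  =[and_true →]=  ((1 ^ (b ^ 0)) | 0)    ⊢ (((1 ^ (b ^ 0)) | 0) | (~ 1))
(2) ((1 ^ (b ^ 0)) | 0)  =[or_false →]=  (1 ^ (b ^ 0))    ⊢ ((1 ^ (b ^ 0)) | (~ 1))
(3) (b ^ 0)  =[xor_false →]=  b    ⊢ cost 10, within 10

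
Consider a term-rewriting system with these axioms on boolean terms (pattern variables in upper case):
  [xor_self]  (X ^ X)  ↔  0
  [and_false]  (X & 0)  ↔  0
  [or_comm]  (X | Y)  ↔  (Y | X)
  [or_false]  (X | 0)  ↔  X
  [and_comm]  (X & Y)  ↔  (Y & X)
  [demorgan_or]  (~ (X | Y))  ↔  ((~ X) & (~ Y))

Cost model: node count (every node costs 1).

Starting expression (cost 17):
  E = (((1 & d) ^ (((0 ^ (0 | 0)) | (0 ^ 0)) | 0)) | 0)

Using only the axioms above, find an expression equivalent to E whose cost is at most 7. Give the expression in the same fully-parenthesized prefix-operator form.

((1 & d) ^ (0 ^ 0))   [cost 7]

step 1: or_false (→) rewrites (((1 & d) ^ (((0 ^ (0 | 0)) | (0 ^ 0)) | 0)) | 0) into ((1 & d) ^ (((0 ^ (0 | 0)) | (0 ^ 0)) | 0))
step 2: xor_self (→) rewrites (0 ^ 0) into 0, now ((1 & d) ^ (((0 ^ (0 | 0)) | 0) | 0))
step 3: or_false (→) rewrites (0 | 0) into 0, now ((1 & d) ^ (((0 ^ 0) | 0) | 0))
step 4: or_false (→) rewrites ((0 ^ 0) | 0) into (0 ^ 0), now ((1 & d) ^ ((0 ^ 0) | 0))
step 5: or_false (→) rewrites ((0 ^ 0) | 0) into (0 ^ 0), reaching cost 7 (bound 7)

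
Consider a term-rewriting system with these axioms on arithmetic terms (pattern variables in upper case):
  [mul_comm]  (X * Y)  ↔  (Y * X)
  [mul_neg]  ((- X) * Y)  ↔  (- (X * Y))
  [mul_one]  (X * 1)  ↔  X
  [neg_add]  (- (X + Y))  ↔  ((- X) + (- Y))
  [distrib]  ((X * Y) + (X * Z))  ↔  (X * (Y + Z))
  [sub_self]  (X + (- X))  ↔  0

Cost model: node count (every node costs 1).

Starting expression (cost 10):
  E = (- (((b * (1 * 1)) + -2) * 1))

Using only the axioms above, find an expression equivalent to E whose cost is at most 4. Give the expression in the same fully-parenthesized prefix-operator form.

1. [mul_one →] (((b * (1 * 1)) + -2) * 1)  →  ((b * (1 * 1)) + -2);  E = (- ((b * (1 * 1)) + -2))
2. [mul_one →] (1 * 1)  →  1;  E = (- ((b * 1) + -2))
3. [mul_one →] (b * 1)  →  b;  cost 4 ≤ 4, done

(- (b + -2))   [cost 4]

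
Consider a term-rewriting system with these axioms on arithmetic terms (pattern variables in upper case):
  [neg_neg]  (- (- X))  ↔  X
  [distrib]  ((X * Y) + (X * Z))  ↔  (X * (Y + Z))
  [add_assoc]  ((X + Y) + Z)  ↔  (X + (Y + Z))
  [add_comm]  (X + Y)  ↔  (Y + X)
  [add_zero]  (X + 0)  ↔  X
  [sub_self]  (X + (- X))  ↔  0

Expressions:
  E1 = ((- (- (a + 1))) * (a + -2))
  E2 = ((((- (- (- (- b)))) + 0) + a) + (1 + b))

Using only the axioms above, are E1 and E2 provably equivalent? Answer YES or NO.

NO

The axioms are sound identities: if E1 ↔* E2 then E1 and E2 evaluate identically under any assignment.
Under a=0, b=0: E1 evaluates to -2, E2 to 1. Distinct ⇒ no rewrite sequence connects them.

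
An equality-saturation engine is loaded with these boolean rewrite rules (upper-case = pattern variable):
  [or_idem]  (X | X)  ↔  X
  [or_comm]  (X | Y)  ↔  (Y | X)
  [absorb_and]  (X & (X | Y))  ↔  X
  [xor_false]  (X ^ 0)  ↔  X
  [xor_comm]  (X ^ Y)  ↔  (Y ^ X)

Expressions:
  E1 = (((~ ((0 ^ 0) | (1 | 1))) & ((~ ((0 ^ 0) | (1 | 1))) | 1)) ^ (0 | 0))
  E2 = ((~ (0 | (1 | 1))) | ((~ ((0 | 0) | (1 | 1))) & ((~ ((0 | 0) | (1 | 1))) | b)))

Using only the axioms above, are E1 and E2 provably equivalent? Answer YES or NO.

1. [absorb_and →] ((~ ((0 ^ 0) | (1 | 1))) & ((~ ((0 ^ 0) | (1 | 1))) | 1))  →  (~ ((0 ^ 0) | (1 | 1)));  E1 = ((~ ((0 ^ 0) | (1 | 1))) ^ (0 | 0))
2. [xor_false →] (0 ^ 0)  →  0;  E1 = ((~ (0 | (1 | 1))) ^ (0 | 0))
3. [or_idem →] (0 | 0)  →  0;  E1 = ((~ (0 | (1 | 1))) ^ 0)
4. [xor_false →] ((~ (0 | (1 | 1))) ^ 0)  →  (~ (0 | (1 | 1)))
5. [or_idem ←] (~ (0 | (1 | 1)))  →  ((~ (0 | (1 | 1))) | (~ (0 | (1 | 1))))
6. [or_idem ←] 0  →  (0 | 0);  E1 = ((~ (0 | (1 | 1))) | (~ ((0 | 0) | (1 | 1))))
7. [absorb_and ←] (~ ((0 | 0) | (1 | 1)))  →  ((~ ((0 | 0) | (1 | 1))) & ((~ ((0 | 0) | (1 | 1))) | b));  this is E2

YES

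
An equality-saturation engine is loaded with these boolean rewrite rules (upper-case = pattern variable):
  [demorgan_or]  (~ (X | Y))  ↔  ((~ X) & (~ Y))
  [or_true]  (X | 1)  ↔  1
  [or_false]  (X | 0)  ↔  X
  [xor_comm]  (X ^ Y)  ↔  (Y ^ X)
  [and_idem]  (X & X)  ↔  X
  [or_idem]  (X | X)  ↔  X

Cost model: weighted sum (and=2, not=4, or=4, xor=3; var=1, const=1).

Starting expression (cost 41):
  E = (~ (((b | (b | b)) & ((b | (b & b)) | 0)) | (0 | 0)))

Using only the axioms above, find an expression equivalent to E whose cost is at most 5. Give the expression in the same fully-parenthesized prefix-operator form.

(~ b)   [cost 5]

step 1: and_idem (→) rewrites (b & b) into b, now (~ (((b | (b | b)) & ((b | b) | 0)) | (0 | 0)))
step 2: or_false (→) rewrites ((b | b) | 0) into (b | b), now (~ (((b | (b | b)) & (b | b)) | (0 | 0)))
step 3: or_false (→) rewrites (0 | 0) into 0, now (~ (((b | (b | b)) & (b | b)) | 0))
step 4: or_idem (→) rewrites (b | b) into b, now (~ (((b | b) & (b | b)) | 0))
step 5: and_idem (→) rewrites ((b | b) & (b | b)) into (b | b), now (~ ((b | b) | 0))
step 6: or_idem (→) rewrites (b | b) into b, now (~ (b | 0))
step 7: or_false (→) rewrites (b | 0) into b, reaching cost 5 (bound 5)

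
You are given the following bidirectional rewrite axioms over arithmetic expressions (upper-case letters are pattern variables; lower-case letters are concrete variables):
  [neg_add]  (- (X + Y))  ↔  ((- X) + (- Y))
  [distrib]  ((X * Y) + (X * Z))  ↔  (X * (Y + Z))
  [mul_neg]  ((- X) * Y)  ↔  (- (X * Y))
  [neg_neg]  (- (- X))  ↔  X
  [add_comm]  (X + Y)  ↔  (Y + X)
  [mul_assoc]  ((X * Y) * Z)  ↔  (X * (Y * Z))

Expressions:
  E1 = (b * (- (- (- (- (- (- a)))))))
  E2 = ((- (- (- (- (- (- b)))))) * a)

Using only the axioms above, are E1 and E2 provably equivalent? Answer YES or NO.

YES

1. [neg_neg →] (- (- (- (- (- a)))))  →  (- (- (- a)));  E1 = (b * (- (- (- (- a)))))
2. [neg_neg →] (- (- (- (- a))))  →  (- (- a));  E1 = (b * (- (- a)))
3. [neg_neg →] (- (- a))  →  a;  E1 = (b * a)
4. [neg_neg ←] b  →  (- (- b));  E1 = ((- (- b)) * a)
5. [neg_neg ←] (- b)  →  (- (- (- b)));  E1 = ((- (- (- (- b)))) * a)
6. [neg_neg ←] (- (- (- b)))  →  (- (- (- (- (- b)))));  this is E2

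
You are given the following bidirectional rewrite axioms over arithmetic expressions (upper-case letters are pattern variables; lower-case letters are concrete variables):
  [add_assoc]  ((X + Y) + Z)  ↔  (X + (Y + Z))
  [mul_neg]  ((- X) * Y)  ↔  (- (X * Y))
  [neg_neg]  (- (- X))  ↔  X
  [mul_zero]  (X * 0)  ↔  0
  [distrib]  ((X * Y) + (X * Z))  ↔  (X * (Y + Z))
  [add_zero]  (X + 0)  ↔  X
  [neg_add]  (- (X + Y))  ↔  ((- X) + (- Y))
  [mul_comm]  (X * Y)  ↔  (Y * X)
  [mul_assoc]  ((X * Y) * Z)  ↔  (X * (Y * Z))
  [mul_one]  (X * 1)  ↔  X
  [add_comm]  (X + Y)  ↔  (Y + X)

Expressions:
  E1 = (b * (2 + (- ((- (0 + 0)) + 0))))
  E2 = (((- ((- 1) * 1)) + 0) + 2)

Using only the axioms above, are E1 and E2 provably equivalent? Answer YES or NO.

NO

All listed rules preserve value, hence provable equivalence implies equal values everywhere; look for a separating assignment.
b=0 gives E1 ↦ 0, E2 ↦ 3; values differ ⇒ not provably equivalent.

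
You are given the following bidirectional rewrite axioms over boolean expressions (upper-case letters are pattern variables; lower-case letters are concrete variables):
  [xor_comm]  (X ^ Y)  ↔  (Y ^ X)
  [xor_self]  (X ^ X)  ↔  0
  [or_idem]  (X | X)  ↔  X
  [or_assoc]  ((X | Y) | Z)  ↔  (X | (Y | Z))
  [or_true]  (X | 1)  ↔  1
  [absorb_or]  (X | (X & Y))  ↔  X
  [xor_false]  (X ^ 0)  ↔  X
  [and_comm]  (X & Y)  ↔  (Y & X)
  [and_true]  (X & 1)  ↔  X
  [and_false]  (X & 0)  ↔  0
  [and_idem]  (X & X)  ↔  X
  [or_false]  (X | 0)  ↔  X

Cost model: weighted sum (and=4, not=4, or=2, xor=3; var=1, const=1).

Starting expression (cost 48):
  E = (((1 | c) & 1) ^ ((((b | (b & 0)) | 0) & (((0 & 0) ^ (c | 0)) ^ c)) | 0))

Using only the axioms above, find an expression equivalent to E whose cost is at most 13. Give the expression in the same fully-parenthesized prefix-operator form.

((1 | c) ^ (b & 0))   [cost 13]

step 1: or_false (→) rewrites ((((b | (b & 0)) | 0) & (((0 & 0) ^ (c | 0)) ^ c)) | 0) into (((b | (b & 0)) | 0) & (((0 & 0) ^ (c | 0)) ^ c)), now (((1 | c) & 1) ^ (((b | (b & 0)) | 0) & (((0 & 0) ^ (c | 0)) ^ c)))
step 2: or_false (→) rewrites (c | 0) into c, now (((1 | c) & 1) ^ (((b | (b & 0)) | 0) & (((0 & 0) ^ c) ^ c)))
step 3: and_true (→) rewrites ((1 | c) & 1) into (1 | c), now ((1 | c) ^ (((b | (b & 0)) | 0) & (((0 & 0) ^ c) ^ c)))
step 4: or_false (→) rewrites ((b | (b & 0)) | 0) into (b | (b & 0)), now ((1 | c) ^ ((b | (b & 0)) & (((0 & 0) ^ c) ^ c)))
step 5: and_idem (→) rewrites (0 & 0) into 0, now ((1 | c) ^ ((b | (b & 0)) & ((0 ^ c) ^ c)))
step 6: absorb_or (→) rewrites (b | (b & 0)) into b, now ((1 | c) ^ (b & ((0 ^ c) ^ c)))
step 7: xor_comm (→) rewrites (0 ^ c) into (c ^ 0), now ((1 | c) ^ (b & ((c ^ 0) ^ c)))
step 8: xor_false (→) rewrites (c ^ 0) into c, now ((1 | c) ^ (b & (c ^ c)))
step 9: xor_self (→) rewrites (c ^ c) into 0, reaching cost 13 (bound 13)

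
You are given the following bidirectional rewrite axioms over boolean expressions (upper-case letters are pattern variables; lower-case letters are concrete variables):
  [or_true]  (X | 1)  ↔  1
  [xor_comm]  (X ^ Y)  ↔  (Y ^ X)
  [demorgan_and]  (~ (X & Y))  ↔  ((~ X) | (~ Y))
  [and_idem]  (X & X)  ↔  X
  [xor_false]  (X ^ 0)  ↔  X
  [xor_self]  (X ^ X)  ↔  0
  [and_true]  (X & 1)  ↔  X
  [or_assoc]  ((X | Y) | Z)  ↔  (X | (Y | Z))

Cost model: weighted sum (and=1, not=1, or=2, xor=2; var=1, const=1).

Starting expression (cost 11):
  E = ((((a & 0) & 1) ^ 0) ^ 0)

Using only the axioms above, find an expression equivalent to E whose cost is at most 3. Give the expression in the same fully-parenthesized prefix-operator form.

1. [xor_false →] ((((a & 0) & 1) ^ 0) ^ 0)  →  (((a & 0) & 1) ^ 0)
2. [xor_false →] (((a & 0) & 1) ^ 0)  →  ((a & 0) & 1)
3. [and_true →] ((a & 0) & 1)  →  (a & 0);  cost 3 ≤ 3, done

(a & 0)   [cost 3]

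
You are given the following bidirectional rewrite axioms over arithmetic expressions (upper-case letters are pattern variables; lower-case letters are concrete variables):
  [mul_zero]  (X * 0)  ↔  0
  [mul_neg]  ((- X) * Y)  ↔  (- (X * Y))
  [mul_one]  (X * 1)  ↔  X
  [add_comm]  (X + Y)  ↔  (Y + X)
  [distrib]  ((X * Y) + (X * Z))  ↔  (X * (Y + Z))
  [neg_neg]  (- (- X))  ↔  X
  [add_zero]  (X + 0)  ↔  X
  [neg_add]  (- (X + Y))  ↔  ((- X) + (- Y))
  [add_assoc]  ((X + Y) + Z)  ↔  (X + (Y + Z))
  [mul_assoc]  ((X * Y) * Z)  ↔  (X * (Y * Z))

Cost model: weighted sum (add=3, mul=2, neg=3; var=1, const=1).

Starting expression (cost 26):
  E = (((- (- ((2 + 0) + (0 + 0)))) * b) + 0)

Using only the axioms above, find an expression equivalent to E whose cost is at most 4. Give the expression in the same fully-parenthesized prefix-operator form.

(1) (- (- ((2 + 0) + (0 + 0))))  =[neg_neg →]=  ((2 + 0) + (0 + 0))    ⊢ ((((2 + 0) + (0 + 0)) * b) + 0)
(2) (2 + 0)  =[add_zero →]=  2    ⊢ (((2 + (0 + 0)) * b) + 0)
(3) (((2 + (0 + 0)) * b) + 0)  =[add_zero →]=  ((2 + (0 + 0)) * b)
(4) (0 + 0)  =[add_zero →]=  0    ⊢ ((2 + 0) * b)
(5) (2 + 0)  =[add_zero →]=  2    ⊢ cost 4, within 4

(2 * b)   [cost 4]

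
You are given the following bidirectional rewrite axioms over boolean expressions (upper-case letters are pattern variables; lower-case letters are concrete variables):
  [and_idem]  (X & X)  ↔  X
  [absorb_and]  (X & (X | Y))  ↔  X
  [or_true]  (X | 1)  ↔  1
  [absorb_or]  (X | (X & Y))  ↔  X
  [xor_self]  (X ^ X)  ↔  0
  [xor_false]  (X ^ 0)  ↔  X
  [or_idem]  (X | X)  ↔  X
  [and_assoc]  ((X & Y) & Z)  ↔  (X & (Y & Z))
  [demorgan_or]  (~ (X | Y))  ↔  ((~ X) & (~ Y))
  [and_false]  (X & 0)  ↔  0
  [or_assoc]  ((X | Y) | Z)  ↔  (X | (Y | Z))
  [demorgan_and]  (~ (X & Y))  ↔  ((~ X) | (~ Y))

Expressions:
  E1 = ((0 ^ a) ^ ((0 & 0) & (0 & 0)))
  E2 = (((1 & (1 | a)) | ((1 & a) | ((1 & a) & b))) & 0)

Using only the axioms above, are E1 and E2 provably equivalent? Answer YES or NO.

NO

Every axiom is a valid identity, so a rewrite proof would force E1 and E2 to agree under every assignment.
At a=1, b=0: E1 = 1 but E2 = 0; they differ, so no derivation exists.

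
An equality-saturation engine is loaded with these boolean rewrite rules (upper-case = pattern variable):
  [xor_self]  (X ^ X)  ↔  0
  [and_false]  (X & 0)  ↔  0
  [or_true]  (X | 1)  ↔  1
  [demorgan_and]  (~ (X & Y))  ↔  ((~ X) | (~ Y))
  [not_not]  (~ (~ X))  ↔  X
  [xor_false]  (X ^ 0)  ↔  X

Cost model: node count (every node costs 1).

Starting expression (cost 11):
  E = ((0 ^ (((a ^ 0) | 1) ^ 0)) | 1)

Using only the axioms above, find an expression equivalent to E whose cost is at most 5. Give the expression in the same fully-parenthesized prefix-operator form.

(1) (a ^ 0)  =[xor_false →]=  a    ⊢ ((0 ^ ((a | 1) ^ 0)) | 1)
(2) (a | 1)  =[or_true →]=  1    ⊢ ((0 ^ (1 ^ 0)) | 1)
(3) (1 ^ 0)  =[xor_false →]=  1    ⊢ cost 5, within 5

((0 ^ 1) | 1)   [cost 5]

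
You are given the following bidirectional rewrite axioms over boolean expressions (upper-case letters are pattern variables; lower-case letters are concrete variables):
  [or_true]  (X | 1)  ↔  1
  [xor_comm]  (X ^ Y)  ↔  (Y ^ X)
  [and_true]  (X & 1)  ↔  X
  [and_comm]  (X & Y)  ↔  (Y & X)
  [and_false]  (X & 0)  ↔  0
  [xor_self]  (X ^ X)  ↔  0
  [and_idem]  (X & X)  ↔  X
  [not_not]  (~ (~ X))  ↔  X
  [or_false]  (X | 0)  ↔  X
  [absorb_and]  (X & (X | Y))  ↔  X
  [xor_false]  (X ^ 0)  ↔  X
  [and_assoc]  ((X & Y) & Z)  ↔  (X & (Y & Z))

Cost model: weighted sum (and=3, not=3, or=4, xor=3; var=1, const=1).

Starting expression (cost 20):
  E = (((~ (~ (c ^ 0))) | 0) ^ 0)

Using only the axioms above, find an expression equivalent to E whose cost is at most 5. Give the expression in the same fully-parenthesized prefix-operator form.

1. [not_not →] (~ (~ (c ^ 0)))  →  (c ^ 0);  E = (((c ^ 0) | 0) ^ 0)
2. [xor_false →] (c ^ 0)  →  c;  E = ((c | 0) ^ 0)
3. [or_false →] (c | 0)  →  c;  cost 5 ≤ 5, done

(c ^ 0)   [cost 5]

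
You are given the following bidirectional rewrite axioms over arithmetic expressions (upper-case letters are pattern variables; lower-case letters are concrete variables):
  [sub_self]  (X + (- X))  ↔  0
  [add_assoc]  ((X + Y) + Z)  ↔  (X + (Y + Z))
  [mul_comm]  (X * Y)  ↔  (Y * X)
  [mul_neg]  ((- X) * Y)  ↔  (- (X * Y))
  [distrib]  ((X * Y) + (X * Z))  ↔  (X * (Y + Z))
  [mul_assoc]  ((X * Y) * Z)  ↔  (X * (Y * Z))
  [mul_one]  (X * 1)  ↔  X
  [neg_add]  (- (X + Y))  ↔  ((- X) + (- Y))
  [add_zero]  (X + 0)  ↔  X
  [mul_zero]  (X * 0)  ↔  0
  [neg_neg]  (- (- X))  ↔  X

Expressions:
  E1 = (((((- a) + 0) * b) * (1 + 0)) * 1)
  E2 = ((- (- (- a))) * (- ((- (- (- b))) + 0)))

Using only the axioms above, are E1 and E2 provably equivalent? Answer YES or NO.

step 1: add_zero (→) rewrites ((- a) + 0) into (- a), now ((((- a) * b) * (1 + 0)) * 1)
step 2: mul_one (→) rewrites ((((- a) * b) * (1 + 0)) * 1) into (((- a) * b) * (1 + 0))
step 3: add_zero (→) rewrites (1 + 0) into 1, now (((- a) * b) * 1)
step 4: mul_one (→) rewrites (((- a) * b) * 1) into ((- a) * b)
step 5: neg_neg (←) rewrites b into (- (- b)), now ((- a) * (- (- b)))
step 6: neg_neg (←) rewrites (- a) into (- (- (- a))), now ((- (- (- a))) * (- (- b)))
step 7: add_zero (←) rewrites (- b) into ((- b) + 0), now ((- (- (- a))) * (- ((- b) + 0)))
step 8: neg_neg (←) rewrites b into (- (- b)), which is E2

YES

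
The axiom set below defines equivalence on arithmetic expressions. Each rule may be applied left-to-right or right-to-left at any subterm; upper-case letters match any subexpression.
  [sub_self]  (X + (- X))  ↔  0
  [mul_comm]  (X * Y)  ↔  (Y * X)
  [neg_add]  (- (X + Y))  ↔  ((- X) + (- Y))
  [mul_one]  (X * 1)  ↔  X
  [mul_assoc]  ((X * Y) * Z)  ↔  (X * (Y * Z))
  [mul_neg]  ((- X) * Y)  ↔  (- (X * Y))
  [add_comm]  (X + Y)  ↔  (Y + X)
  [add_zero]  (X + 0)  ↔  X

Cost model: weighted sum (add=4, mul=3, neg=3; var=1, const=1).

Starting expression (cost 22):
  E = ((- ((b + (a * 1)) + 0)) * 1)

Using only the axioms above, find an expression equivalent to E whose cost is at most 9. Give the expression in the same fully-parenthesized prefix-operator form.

(1) (a * 1)  =[mul_one →]=  a    ⊢ ((- ((b + a) + 0)) * 1)
(2) ((- ((b + a) + 0)) * 1)  =[mul_one →]=  (- ((b + a) + 0))
(3) ((b + a) + 0)  =[add_zero →]=  (b + a)    ⊢ cost 9, within 9

(- (b + a))   [cost 9]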